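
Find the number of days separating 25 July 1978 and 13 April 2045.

24369

Day-of-year of July 25, 1978: 206.
Day-of-year of April 13, 2045: 103.
1978 has 365 days, so 365 − 206 = 159 days remain in 1978.
Full years 1979–2044: 49 common + 17 leap = 49×365 + 17×366 = 24107 days.
Total: 159 + 24107 + 103 = 24369 days.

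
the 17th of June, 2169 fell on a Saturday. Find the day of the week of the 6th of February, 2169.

Monday

Count forward from the earlier date (February 6, 2169) to the later (June 17, 2169):
February 2169: 28 − 6 = 22 days remain (2169 is not a leap year, so February has 28 days).
Then March (31), April (30), May (31): 31 + 30 + 31 = 92 days.
June 1–17, 2169: 17 days.
Total: 22 + 92 + 17 = 131 days.
131 mod 7 = 5, so 5 days before Saturday is Monday.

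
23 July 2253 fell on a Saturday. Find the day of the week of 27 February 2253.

Sunday

Count forward from the earlier date (February 27, 2253) to the later (July 23, 2253):
February 2253: 28 − 27 = 1 day remains (2253 is not a leap year, so February has 28 days).
Then March (31), April (30), May (31), June (30): 31 + 30 + 31 + 30 = 122 days.
July 1–23, 2253: 23 days.
Total: 1 + 122 + 23 = 146 days.
146 mod 7 = 6, so 6 days before Saturday is Sunday.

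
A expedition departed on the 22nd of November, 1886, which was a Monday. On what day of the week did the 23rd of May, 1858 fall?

Count forward from the earlier date (May 23, 1858) to the later (November 22, 1886):
From May 23, 1858 to May 23, 1886: 28 years, of which 7 contain a Feb 29 — 21×365 + 7×366 = 10227 days.
May 1886: 31 − 23 = 8 days remain.
Then June (30), July (31), August (31), September (30), October (31): 30 + 31 + 31 + 30 + 31 = 153 days.
November 1–22, 1886: 22 days.
Residual: 183 days.
Total: 10410 days.
10410 mod 7 = 1, so 1 day before Monday is Sunday.

Sunday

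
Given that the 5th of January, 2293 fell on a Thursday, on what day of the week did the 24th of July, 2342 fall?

From January 5, 2293 to January 5, 2342: 49 years, of which 11 contain a Feb 29 — 38×365 + 11×366 = 17896 days.
(2300 is not a leap year (divisible by 100 but not 400).)
January 2342: 31 − 5 = 26 days remain.
Then February 2342 (28), March (31), April (30), May (31), June (30): 28 + 31 + 30 + 31 + 30 = 150 days.
July 1–24, 2342: 24 days.
Residual: 200 days.
Total: 18096 days.
18096 mod 7 = 1, so 1 day after Thursday is Friday.

Friday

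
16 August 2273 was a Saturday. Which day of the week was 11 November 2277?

Sunday

August 16, 2273 → August 16, 2274: 365 days.
August 16, 2274 → August 16, 2275: 365 days.
August 16, 2275 → August 16, 2276: 366 days (2276 is a leap year).
August 16, 2276 → August 16, 2277: 365 days.
August 2277: 31 − 16 = 15 days remain.
Then September (30), October (31): 30 + 31 = 61 days.
November 1–11, 2277: 11 days.
Residual: 87 days.
Total: 1548 days.
1548 mod 7 = 1, so 1 day after Saturday is Sunday.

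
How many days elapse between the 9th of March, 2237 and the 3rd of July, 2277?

From March 9, 2237 to March 9, 2277: 40 years, of which 10 contain a Feb 29 — 30×365 + 10×366 = 14610 days.
March 2277: 31 − 9 = 22 days remain.
Then April (30), May (31), June (30): 30 + 31 + 30 = 91 days.
July 1–3, 2277: 3 days.
Residual: 116 days.
Total: 14726 days.

14726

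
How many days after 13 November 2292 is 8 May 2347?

19898

From November 13, 2292 to November 13, 2346: 54 years, of which 12 contain a Feb 29 — 42×365 + 12×366 = 19722 days.
(2300 is not a leap year (divisible by 100 but not 400).)
November 2346: 30 − 13 = 17 days remain.
Then December (31), January (31), February 2347 (28), March (31), April (30): 31 + 31 + 28 + 31 + 30 = 151 days.
May 1–8, 2347: 8 days.
Residual: 176 days.
Total: 19898 days.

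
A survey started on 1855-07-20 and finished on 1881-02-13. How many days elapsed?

Day-of-year of July 20, 1855: 201.
Day-of-year of February 13, 1881: 44.
1855 has 365 days, so 365 − 201 = 164 days remain in 1855.
Full years 1856–1880: 18 common + 7 leap = 18×365 + 7×366 = 9132 days.
Total: 164 + 9132 + 44 = 9340 days.

9340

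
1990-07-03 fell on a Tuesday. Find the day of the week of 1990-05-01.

Count forward from the earlier date (May 1, 1990) to the later (July 3, 1990):
May 1990: 31 − 1 = 30 days remain.
Then June (30): 30 days.
July 1–3, 1990: 3 days.
Total: 30 + 30 + 3 = 63 days.
63 is a multiple of 7, so 1990-05-01 falls on the same weekday: Tuesday.

Tuesday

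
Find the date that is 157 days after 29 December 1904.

4 June 1905

Count 157 days after December 29, 1904:
December 1904: 31 − 29 = 2 days remain.
Then January (31), February 1905 (28), March (31), April (30), May (31): 31 + 28 + 31 + 30 + 31 = 151 days.
June 1–4, 1905: 4 days.
Total: 2 + 151 + 4 = 157 days.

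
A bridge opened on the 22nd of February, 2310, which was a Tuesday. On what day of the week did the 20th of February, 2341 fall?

Thursday

From February 22, 2310 to February 22, 2340: 30 years, of which 7 contain a Feb 29 — 23×365 + 7×366 = 10957 days.
February 2340: 29 − 22 = 7 days remain (2340 is a leap year, so February has 29 days).
Then 11 full months totalling 337 days.
February 1–20, 2341: 20 days (2341 is not a leap year).
Residual: 364 days.
Total: 11321 days.
11321 mod 7 = 2, so 2 days after Tuesday is Thursday.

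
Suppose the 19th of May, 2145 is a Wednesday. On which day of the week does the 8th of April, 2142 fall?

Count forward from the earlier date (April 8, 2142) to the later (May 19, 2145):
Day-of-year of April 8, 2142: 98.
Day-of-year of May 19, 2145: 139.
2142 has 365 days, so 365 − 98 = 267 days remain in 2142.
Full years: 2143: 365; 2144: 366. Sum = 731.
Total: 267 + 731 + 139 = 1137 days.
1137 mod 7 = 3, so 3 days before Wednesday is Sunday.

Sunday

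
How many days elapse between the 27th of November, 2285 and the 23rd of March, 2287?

November 2285: 30 − 27 = 3 days remain.
Then 15 full months totalling 455 days.
March 1–23, 2287: 23 days.
Total: 3 + 455 + 23 = 481 days.

481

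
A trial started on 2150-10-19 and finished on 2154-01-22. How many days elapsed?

1191

October 19, 2150 → October 19, 2151: 365 days.
October 19, 2151 → October 19, 2152: 366 days (2152 is a leap year).
October 19, 2152 → October 19, 2153: 365 days.
October 2153: 31 − 19 = 12 days remain.
Then November (30), December (31): 30 + 31 = 61 days.
January 1–22, 2154: 22 days.
Residual: 95 days.
Total: 1191 days.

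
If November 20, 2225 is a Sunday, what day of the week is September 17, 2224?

Count forward from the earlier date (September 17, 2224) to the later (November 20, 2225):
September 2224: 30 − 17 = 13 days remain.
Then 13 full months totalling 396 days.
November 1–20, 2225: 20 days.
Total: 13 + 396 + 20 = 429 days.
429 mod 7 = 2, so 2 days before Sunday is Friday.

Friday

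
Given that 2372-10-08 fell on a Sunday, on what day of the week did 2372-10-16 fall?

Within October 2372: 16 − 8 = 8 days.
8 mod 7 = 1, so 1 day after Sunday is Monday.

Monday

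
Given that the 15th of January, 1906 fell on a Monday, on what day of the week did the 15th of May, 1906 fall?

Tuesday

January 1906: 31 − 15 = 16 days remain.
Then February 1906 (28), March (31), April (30): 28 + 31 + 30 = 89 days.
May 1–15, 1906: 15 days.
Total: 16 + 89 + 15 = 120 days.
120 mod 7 = 1, so 1 day after Monday is Tuesday.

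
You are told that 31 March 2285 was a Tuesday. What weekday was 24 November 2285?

March 2285: 31 − 31 = 0 days remain.
Then April (30), May (31), June (30), July (31), August (31), September (30), October (31): 30 + 31 + 30 + 31 + 31 + 30 + 31 = 214 days.
November 1–24, 2285: 24 days.
Total: 0 + 214 + 24 = 238 days.
238 is a multiple of 7, so 24 November 2285 falls on the same weekday: Tuesday.

Tuesday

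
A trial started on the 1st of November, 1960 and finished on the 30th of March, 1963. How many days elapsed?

Day-of-year of November 1, 1960: 306.
Day-of-year of March 30, 1963: 89.
1960 has 366 days, so 366 − 306 = 60 days remain in 1960.
Full years: 1961: 365; 1962: 365. Sum = 730.
Total: 60 + 730 + 89 = 879 days.

879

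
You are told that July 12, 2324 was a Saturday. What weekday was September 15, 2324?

Monday

July 2324: 31 − 12 = 19 days remain.
Then August (31): 31 days.
September 1–15, 2324: 15 days.
Total: 19 + 31 + 15 = 65 days.
65 mod 7 = 2, so 2 days after Saturday is Monday.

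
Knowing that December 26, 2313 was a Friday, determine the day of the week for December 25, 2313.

Count forward from the earlier date (December 25, 2313) to the later (December 26, 2313):
Within December 2313: 26 − 25 = 1 day.
1 mod 7 = 1, so 1 day before Friday is Thursday.

Thursday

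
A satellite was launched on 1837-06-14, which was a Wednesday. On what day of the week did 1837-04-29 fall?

Saturday

Count forward from the earlier date (April 29, 1837) to the later (June 14, 1837):
April 1837: 30 − 29 = 1 day remains.
Then May (31): 31 days.
June 1–14, 1837: 14 days.
Total: 1 + 31 + 14 = 46 days.
46 mod 7 = 4, so 4 days before Wednesday is Saturday.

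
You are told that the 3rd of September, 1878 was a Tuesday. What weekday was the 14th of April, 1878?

Sunday

Count forward from the earlier date (April 14, 1878) to the later (September 3, 1878):
April 1878: 30 − 14 = 16 days remain.
Then May (31), June (30), July (31), August (31): 31 + 30 + 31 + 31 = 123 days.
September 1–3, 1878: 3 days.
Total: 16 + 123 + 3 = 142 days.
142 mod 7 = 2, so 2 days before Tuesday is Sunday.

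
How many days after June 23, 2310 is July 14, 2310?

June 2310: 30 − 23 = 7 days remain.
July 1–14, 2310: 14 days.
Total: 7 + 14 = 21 days.

21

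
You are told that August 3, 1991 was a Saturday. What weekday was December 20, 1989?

Count forward from the earlier date (December 20, 1989) to the later (August 3, 1991):
December 1989: 31 − 20 = 11 days remain.
Then 19 full months totalling 577 days.
August 1–3, 1991: 3 days.
Total: 11 + 577 + 3 = 591 days.
591 mod 7 = 3, so 3 days before Saturday is Wednesday.

Wednesday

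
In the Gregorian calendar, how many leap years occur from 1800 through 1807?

Years divisible by 4 in [1800, 1807]: 1800, 1804.
Of these, 1800 is divisible by 100 but not 400, so not leap.
Leap years: 2 − 1 = 1.

1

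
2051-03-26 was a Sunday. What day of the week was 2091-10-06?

From March 26, 2051 to March 26, 2091: 40 years, of which 10 contain a Feb 29 — 30×365 + 10×366 = 14610 days.
March 2091: 31 − 26 = 5 days remain.
Then April (30), May (31), June (30), July (31), August (31), September (30): 30 + 31 + 30 + 31 + 31 + 30 = 183 days.
October 1–6, 2091: 6 days.
Residual: 194 days.
Total: 14804 days.
14804 mod 7 = 6, so 6 days after Sunday is Saturday.

Saturday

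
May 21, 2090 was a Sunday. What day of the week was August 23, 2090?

May 2090: 31 − 21 = 10 days remain.
Then June (30), July (31): 30 + 31 = 61 days.
August 1–23, 2090: 23 days.
Total: 10 + 61 + 23 = 94 days.
94 mod 7 = 3, so 3 days after Sunday is Wednesday.

Wednesday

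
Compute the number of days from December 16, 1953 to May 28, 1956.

894

December 16, 1953 → December 16, 1954: 365 days.
December 16, 1954 → December 16, 1955: 365 days.
December 1955: 31 − 16 = 15 days remain.
Then January (31), February 1956 (29), March (31), April (30): 31 + 29 + 31 + 30 = 121 days.
May 1–28, 1956: 28 days.
Residual: 164 days.
Total: 894 days.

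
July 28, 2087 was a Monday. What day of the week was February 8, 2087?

Saturday

Count forward from the earlier date (February 8, 2087) to the later (July 28, 2087):
February 2087: 28 − 8 = 20 days remain (2087 is not a leap year, so February has 28 days).
Then March (31), April (30), May (31), June (30): 31 + 30 + 31 + 30 = 122 days.
July 1–28, 2087: 28 days.
Total: 20 + 122 + 28 = 170 days.
170 mod 7 = 2, so 2 days before Monday is Saturday.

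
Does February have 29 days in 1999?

1999 is not a leap year.

No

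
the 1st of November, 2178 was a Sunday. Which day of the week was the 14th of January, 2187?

Sunday

Day-of-year of November 1, 2178: 305.
Day-of-year of January 14, 2187: 14.
2178 has 365 days, so 365 − 305 = 60 days remain in 2178.
Full years 2179–2186: 6 common + 2 leap = 6×365 + 2×366 = 2922 days.
Total: 60 + 2922 + 14 = 2996 days.
2996 is a multiple of 7, so the 14th of January, 2187 falls on the same weekday: Sunday.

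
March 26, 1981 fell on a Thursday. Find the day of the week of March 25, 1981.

Wednesday

Count forward from the earlier date (March 25, 1981) to the later (March 26, 1981):
Within March 1981: 26 − 25 = 1 day.
1 mod 7 = 1, so 1 day before Thursday is Wednesday.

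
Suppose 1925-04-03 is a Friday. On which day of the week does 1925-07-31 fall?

April 1925: 30 − 3 = 27 days remain.
Then May (31), June (30): 31 + 30 = 61 days.
July 1–31, 1925: 31 days.
Total: 27 + 61 + 31 = 119 days.
119 is a multiple of 7, so 1925-07-31 falls on the same weekday: Friday.

Friday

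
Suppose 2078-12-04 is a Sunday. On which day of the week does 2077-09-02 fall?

Thursday

Count forward from the earlier date (September 2, 2077) to the later (December 4, 2078):
September 2077: 30 − 2 = 28 days remain.
Then 14 full months totalling 426 days.
December 1–4, 2078: 4 days.
Total: 28 + 426 + 4 = 458 days.
458 mod 7 = 3, so 3 days before Sunday is Thursday.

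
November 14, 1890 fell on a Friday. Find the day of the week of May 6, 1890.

Count forward from the earlier date (May 6, 1890) to the later (November 14, 1890):
May 1890: 31 − 6 = 25 days remain.
Then June (30), July (31), August (31), September (30), October (31): 30 + 31 + 31 + 30 + 31 = 153 days.
November 1–14, 1890: 14 days.
Total: 25 + 153 + 14 = 192 days.
192 mod 7 = 3, so 3 days before Friday is Tuesday.

Tuesday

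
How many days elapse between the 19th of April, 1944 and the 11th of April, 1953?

From April 19, 1944 to April 19, 1952: 8 years, of which 2 contain a Feb 29 — 6×365 + 2×366 = 2922 days.
April 1952: 30 − 19 = 11 days remain.
Then 11 full months totalling 335 days.
April 1–11, 1953: 11 days.
Residual: 357 days.
Total: 3279 days.

3279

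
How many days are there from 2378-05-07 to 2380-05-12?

736

Day-of-year of May 7, 2378: 127.
Day-of-year of May 12, 2380: 133.
2378 has 365 days, so 365 − 127 = 238 days remain in 2378.
Full years: 2379: 365. Sum = 365.
Total: 238 + 365 + 133 = 736 days.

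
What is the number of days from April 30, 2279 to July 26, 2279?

87

April 2279: 30 − 30 = 0 days remain.
Then May (31), June (30): 31 + 30 = 61 days.
July 1–26, 2279: 26 days.
Total: 0 + 61 + 26 = 87 days.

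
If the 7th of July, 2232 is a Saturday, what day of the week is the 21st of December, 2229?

Monday

Count forward from the earlier date (December 21, 2229) to the later (July 7, 2232):
Day-of-year of December 21, 2229: 355.
Day-of-year of July 7, 2232: 189.
2229 has 365 days, so 365 − 355 = 10 days remain in 2229.
Full years: 2230: 365; 2231: 365. Sum = 730.
Total: 10 + 730 + 189 = 929 days.
929 mod 7 = 5, so 5 days before Saturday is Monday.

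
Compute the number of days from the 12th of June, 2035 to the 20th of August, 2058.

8470

Day-of-year of June 12, 2035: 163.
Day-of-year of August 20, 2058: 232.
2035 has 365 days, so 365 − 163 = 202 days remain in 2035.
Full years 2036–2057: 16 common + 6 leap = 16×365 + 6×366 = 8036 days.
Total: 202 + 8036 + 232 = 8470 days.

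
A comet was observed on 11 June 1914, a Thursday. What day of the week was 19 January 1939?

Thursday

Day-of-year of June 11, 1914: 162.
Day-of-year of January 19, 1939: 19.
1914 has 365 days, so 365 − 162 = 203 days remain in 1914.
Full years 1915–1938: 18 common + 6 leap = 18×365 + 6×366 = 8766 days.
Total: 203 + 8766 + 19 = 8988 days.
8988 is a multiple of 7, so 19 January 1939 falls on the same weekday: Thursday.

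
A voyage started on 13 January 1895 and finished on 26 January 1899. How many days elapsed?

Day-of-year of January 13, 1895: 13.
Day-of-year of January 26, 1899: 26.
1895 has 365 days, so 365 − 13 = 352 days remain in 1895.
Full years: 1896: 366; 1897: 365; 1898: 365. Sum = 1096.
Total: 352 + 1096 + 26 = 1474 days.

1474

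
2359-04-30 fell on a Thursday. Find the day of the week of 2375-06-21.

From April 30, 2359 to April 30, 2375: 16 years, of which 4 contain a Feb 29 — 12×365 + 4×366 = 5844 days.
April 2375: 30 − 30 = 0 days remain.
Then May (31): 31 days.
June 1–21, 2375: 21 days.
Residual: 52 days.
Total: 5896 days.
5896 mod 7 = 2, so 2 days after Thursday is Saturday.

Saturday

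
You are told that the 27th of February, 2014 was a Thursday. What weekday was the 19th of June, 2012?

Tuesday

Count forward from the earlier date (June 19, 2012) to the later (February 27, 2014):
Day-of-year of June 19, 2012: 171.
Day-of-year of February 27, 2014: 58.
2012 has 366 days, so 366 − 171 = 195 days remain in 2012.
Full years: 2013: 365. Sum = 365.
Total: 195 + 365 + 58 = 618 days.
618 mod 7 = 2, so 2 days before Thursday is Tuesday.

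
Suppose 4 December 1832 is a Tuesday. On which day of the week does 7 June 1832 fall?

Thursday

Count forward from the earlier date (June 7, 1832) to the later (December 4, 1832):
June 1832: 30 − 7 = 23 days remain.
Then July (31), August (31), September (30), October (31), November (30): 31 + 31 + 30 + 31 + 30 = 153 days.
December 1–4, 1832: 4 days.
Total: 23 + 153 + 4 = 180 days.
180 mod 7 = 5, so 5 days before Tuesday is Thursday.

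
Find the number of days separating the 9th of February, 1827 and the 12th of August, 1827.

184

February 1827: 28 − 9 = 19 days remain (1827 is not a leap year, so February has 28 days).
Then March (31), April (30), May (31), June (30), July (31): 31 + 30 + 31 + 30 + 31 = 153 days.
August 1–12, 1827: 12 days.
Total: 19 + 153 + 12 = 184 days.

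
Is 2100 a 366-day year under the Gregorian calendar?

No

2100 is not a leap year (divisible by 100 but not 400).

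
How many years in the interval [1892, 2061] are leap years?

Years divisible by 4: 1892, 1896, …, 2060 — 43 in all.
Of these, 1900 is divisible by 100 but not 400, so not leap.
2000 is divisible by 400, so still leap.
Leap years: 43 − 1 = 42.

42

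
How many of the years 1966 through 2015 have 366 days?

Years divisible by 4 in [1966, 2015]: 1968, 1972, 1976, 1980, 1984, 1988, 1992, 1996, 2000, 2004, 2008, 2012.
2000 is divisible by 400, so still leap.
No century exceptions apply. Count: 12.

12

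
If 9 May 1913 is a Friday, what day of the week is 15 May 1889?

Wednesday

Count forward from the earlier date (May 15, 1889) to the later (May 9, 1913):
From May 15, 1889 to May 15, 1912: 23 years, of which 5 contain a Feb 29 — 18×365 + 5×366 = 8400 days.
(1900 is not a leap year (divisible by 100 but not 400).)
May 1912: 31 − 15 = 16 days remain.
Then 11 full months totalling 334 days.
May 1–9, 1913: 9 days.
Residual: 359 days.
Total: 8759 days.
8759 mod 7 = 2, so 2 days before Friday is Wednesday.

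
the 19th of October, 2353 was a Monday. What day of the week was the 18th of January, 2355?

October 2353: 31 − 19 = 12 days remain.
Then 14 full months totalling 426 days.
January 1–18, 2355: 18 days.
Total: 12 + 426 + 18 = 456 days.
456 mod 7 = 1, so 1 day after Monday is Tuesday.

Tuesday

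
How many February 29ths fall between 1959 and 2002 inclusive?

Years divisible by 4 in [1959, 2002]: 1960, 1964, 1968, 1972, 1976, 1980, 1984, 1988, 1992, 1996, 2000.
2000 is divisible by 400, so still leap.
No century exceptions apply. Count: 11.

11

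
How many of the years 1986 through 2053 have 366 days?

Years divisible by 4: 1988, 1992, …, 2052 — 17 in all.
2000 is divisible by 400, so still leap.
No century exceptions apply. Count: 17.

17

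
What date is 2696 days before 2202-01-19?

2194-09-01

Count 2696 days before January 19, 2202:
Day-of-year of September 1, 2194: 244.
Day-of-year of January 19, 2202: 19.
2194 has 365 days, so 365 − 244 = 121 days remain in 2194.
Full years 2195–2201: 6 common + 1 leap = 6×365 + 1×366 = 2556 days.
Total: 121 + 2556 + 19 = 2696 days.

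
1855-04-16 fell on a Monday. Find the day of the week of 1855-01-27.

Saturday

Count forward from the earlier date (January 27, 1855) to the later (April 16, 1855):
January 1855: 31 − 27 = 4 days remain.
Then February 1855 (28), March (31): 28 + 31 = 59 days.
April 1–16, 1855: 16 days.
Total: 4 + 59 + 16 = 79 days.
79 mod 7 = 2, so 2 days before Monday is Saturday.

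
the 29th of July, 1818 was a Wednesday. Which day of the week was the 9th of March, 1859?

Wednesday

Day-of-year of July 29, 1818: 210.
Day-of-year of March 9, 1859: 68.
1818 has 365 days, so 365 − 210 = 155 days remain in 1818.
Full years 1819–1858: 30 common + 10 leap = 30×365 + 10×366 = 14610 days.
Total: 155 + 14610 + 68 = 14833 days.
14833 is a multiple of 7, so the 9th of March, 1859 falls on the same weekday: Wednesday.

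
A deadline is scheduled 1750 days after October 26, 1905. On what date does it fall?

August 11, 1910

Count 1750 days after October 26, 1905:
Day-of-year of October 26, 1905: 299.
Day-of-year of August 11, 1910: 223.
1905 has 365 days, so 365 − 299 = 66 days remain in 1905.
Full years: 1906: 365; 1907: 365; 1908: 366; 1909: 365. Sum = 1461.
Total: 66 + 1461 + 223 = 1750 days.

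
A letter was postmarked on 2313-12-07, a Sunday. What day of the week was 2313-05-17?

Saturday

Count forward from the earlier date (May 17, 2313) to the later (December 7, 2313):
May 2313: 31 − 17 = 14 days remain.
Then June (30), July (31), August (31), September (30), October (31), November (30): 30 + 31 + 31 + 30 + 31 + 30 = 183 days.
December 1–7, 2313: 7 days.
Total: 14 + 183 + 7 = 204 days.
204 mod 7 = 1, so 1 day before Sunday is Saturday.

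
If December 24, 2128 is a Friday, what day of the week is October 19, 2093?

Count forward from the earlier date (October 19, 2093) to the later (December 24, 2128):
Day-of-year of October 19, 2093: 292.
Day-of-year of December 24, 2128: 359.
2093 has 365 days, so 365 − 292 = 73 days remain in 2093.
Full years 2094–2127: 27 common + 7 leap = 27×365 + 7×366 = 12417 days.
Total: 73 + 12417 + 359 = 12849 days.
12849 mod 7 = 4, so 4 days before Friday is Monday.

Monday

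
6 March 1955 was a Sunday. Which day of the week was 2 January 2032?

Friday

Day-of-year of March 6, 1955: 65.
Day-of-year of January 2, 2032: 2.
1955 has 365 days, so 365 − 65 = 300 days remain in 1955.
Full years 1956–2031: 57 common + 19 leap = 57×365 + 19×366 = 27759 days.
Total: 300 + 27759 + 2 = 28061 days.
28061 mod 7 = 5, so 5 days after Sunday is Friday.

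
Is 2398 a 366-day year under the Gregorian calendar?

2398 is not a leap year.

No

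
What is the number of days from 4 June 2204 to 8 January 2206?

Day-of-year of June 4, 2204: 156.
Day-of-year of January 8, 2206: 8.
2204 has 366 days, so 366 − 156 = 210 days remain in 2204.
Full years: 2205: 365. Sum = 365.
Total: 210 + 365 + 8 = 583 days.

583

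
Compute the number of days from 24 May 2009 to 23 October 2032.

From May 24, 2009 to May 24, 2032: 23 years, of which 6 contain a Feb 29 — 17×365 + 6×366 = 8401 days.
May 2032: 31 − 24 = 7 days remain.
Then June (30), July (31), August (31), September (30): 30 + 31 + 31 + 30 = 122 days.
October 1–23, 2032: 23 days.
Residual: 152 days.
Total: 8553 days.

8553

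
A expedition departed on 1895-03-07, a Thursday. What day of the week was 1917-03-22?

Day-of-year of March 7, 1895: 66.
Day-of-year of March 22, 1917: 81.
1895 has 365 days, so 365 − 66 = 299 days remain in 1895.
Full years 1896–1916: 16 common + 5 leap = 16×365 + 5×366 = 7670 days.
Total: 299 + 7670 + 81 = 8050 days.
8050 is a multiple of 7, so 1917-03-22 falls on the same weekday: Thursday.

Thursday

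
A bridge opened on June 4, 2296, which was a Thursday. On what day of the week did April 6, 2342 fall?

Day-of-year of June 4, 2296: 156.
Day-of-year of April 6, 2342: 96.
2296 has 366 days, so 366 − 156 = 210 days remain in 2296.
Full years 2297–2341: 35 common + 10 leap = 35×365 + 10×366 = 16435 days.
Total: 210 + 16435 + 96 = 16741 days.
16741 mod 7 = 4, so 4 days after Thursday is Monday.

Monday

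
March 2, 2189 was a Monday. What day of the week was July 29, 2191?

Friday

Day-of-year of March 2, 2189: 61.
Day-of-year of July 29, 2191: 210.
2189 has 365 days, so 365 − 61 = 304 days remain in 2189.
Full years: 2190: 365. Sum = 365.
Total: 304 + 365 + 210 = 879 days.
879 mod 7 = 4, so 4 days after Monday is Friday.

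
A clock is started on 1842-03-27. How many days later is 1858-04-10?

Day-of-year of March 27, 1842: 86.
Day-of-year of April 10, 1858: 100.
1842 has 365 days, so 365 − 86 = 279 days remain in 1842.
Full years 1843–1857: 11 common + 4 leap = 11×365 + 4×366 = 5479 days.
Total: 279 + 5479 + 100 = 5858 days.

5858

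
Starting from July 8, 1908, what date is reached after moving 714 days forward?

June 22, 1910

Count 714 days after July 8, 1908:
July 8, 1908 → July 8, 1909: 365 days.
July 1909: 31 − 8 = 23 days remain.
Then 10 full months totalling 304 days.
June 1–22, 1910: 22 days.
Residual: 349 days.
Total: 714 days.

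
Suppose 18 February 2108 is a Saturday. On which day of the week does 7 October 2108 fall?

February 2108: 29 − 18 = 11 days remain (2108 is a leap year, so February has 29 days).
Then March (31), April (30), May (31), June (30), July (31), August (31), September (30): 31 + 30 + 31 + 30 + 31 + 31 + 30 = 214 days.
October 1–7, 2108: 7 days.
Total: 11 + 214 + 7 = 232 days.
232 mod 7 = 1, so 1 day after Saturday is Sunday.

Sunday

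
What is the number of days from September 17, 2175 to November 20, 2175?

September 2175: 30 − 17 = 13 days remain.
Then October (31): 31 days.
November 1–20, 2175: 20 days.
Total: 13 + 31 + 20 = 64 days.

64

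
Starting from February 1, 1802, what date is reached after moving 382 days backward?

January 15, 1801

Count 382 days before February 1, 1802:
January 15, 1801 → January 15, 1802: 365 days.
January 1802: 31 − 15 = 16 days remain.
February 1, 1802: 1 day (1802 is not a leap year).
Residual: 17 days.
Total: 382 days.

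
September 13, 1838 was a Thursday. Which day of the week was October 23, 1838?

September 1838: 30 − 13 = 17 days remain.
October 1–23, 1838: 23 days.
Total: 17 + 23 = 40 days.
40 mod 7 = 5, so 5 days after Thursday is Tuesday.

Tuesday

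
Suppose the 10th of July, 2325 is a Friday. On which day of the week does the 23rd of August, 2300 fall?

Thursday

Count forward from the earlier date (August 23, 2300) to the later (July 10, 2325):
From August 23, 2300 to August 23, 2324: 24 years, of which 6 contain a Feb 29 — 18×365 + 6×366 = 8766 days.
August 2324: 31 − 23 = 8 days remain.
Then 10 full months totalling 303 days.
July 1–10, 2325: 10 days.
Residual: 321 days.
Total: 9087 days.
9087 mod 7 = 1, so 1 day before Friday is Thursday.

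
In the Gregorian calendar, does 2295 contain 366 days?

2295 is not a leap year.

No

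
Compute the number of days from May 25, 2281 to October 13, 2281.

May 2281: 31 − 25 = 6 days remain.
Then June (30), July (31), August (31), September (30): 30 + 31 + 31 + 30 = 122 days.
October 1–13, 2281: 13 days.
Total: 6 + 122 + 13 = 141 days.

141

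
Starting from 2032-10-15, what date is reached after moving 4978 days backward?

2019-02-28

Count 4978 days before October 15, 2032:
Day-of-year of February 28, 2019: 59.
Day-of-year of October 15, 2032: 289.
2019 has 365 days, so 365 − 59 = 306 days remain in 2019.
Full years 2020–2031: 9 common + 3 leap = 9×365 + 3×366 = 4383 days.
Total: 306 + 4383 + 289 = 4978 days.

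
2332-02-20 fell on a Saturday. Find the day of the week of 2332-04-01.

February 2332: 29 − 20 = 9 days remain (2332 is a leap year, so February has 29 days).
Then March (31): 31 days.
April 1, 2332: 1 day.
Total: 9 + 31 + 1 = 41 days.
41 mod 7 = 6, so 6 days after Saturday is Friday.

Friday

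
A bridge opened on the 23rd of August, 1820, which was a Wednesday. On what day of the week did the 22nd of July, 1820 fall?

Saturday

Count forward from the earlier date (July 22, 1820) to the later (August 23, 1820):
July 1820: 31 − 22 = 9 days remain.
August 1–23, 1820: 23 days.
Total: 9 + 23 = 32 days.
32 mod 7 = 4, so 4 days before Wednesday is Saturday.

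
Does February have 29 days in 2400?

Yes

2400 is a leap year (divisible by 400).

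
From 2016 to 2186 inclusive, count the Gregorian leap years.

Years divisible by 4: 2016, 2020, …, 2184 — 43 in all.
Of these, 2100 is divisible by 100 but not 400, so not leap.
Leap years: 43 − 1 = 42.

42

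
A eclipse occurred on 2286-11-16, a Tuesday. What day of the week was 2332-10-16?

From November 16, 2286 to November 16, 2331: 45 years, of which 10 contain a Feb 29 — 35×365 + 10×366 = 16435 days.
(2300 is not a leap year (divisible by 100 but not 400).)
November 2331: 30 − 16 = 14 days remain.
Then 10 full months totalling 305 days.
October 1–16, 2332: 16 days.
Residual: 335 days.
Total: 16770 days.
16770 mod 7 = 5, so 5 days after Tuesday is Sunday.

Sunday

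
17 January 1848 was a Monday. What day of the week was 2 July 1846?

Thursday

Count forward from the earlier date (July 2, 1846) to the later (January 17, 1848):
July 2, 1846 → July 2, 1847: 365 days.
July 1847: 31 − 2 = 29 days remain.
Then August (31), September (30), October (31), November (30), December (31): 31 + 30 + 31 + 30 + 31 = 153 days.
January 1–17, 1848: 17 days.
Residual: 199 days.
Total: 564 days.
564 mod 7 = 4, so 4 days before Monday is Thursday.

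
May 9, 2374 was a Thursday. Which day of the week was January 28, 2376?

May 9, 2374 → May 9, 2375: 365 days.
May 2375: 31 − 9 = 22 days remain.
Then June (30), July (31), August (31), September (30), October (31), November (30), December (31): 30 + 31 + 31 + 30 + 31 + 30 + 31 = 214 days.
January 1–28, 2376: 28 days.
Residual: 264 days.
Total: 629 days.
629 mod 7 = 6, so 6 days after Thursday is Wednesday.

Wednesday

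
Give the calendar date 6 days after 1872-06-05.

1872-06-11

Count 6 days after June 5, 1872:
Within June 1872: 11 − 5 = 6 days.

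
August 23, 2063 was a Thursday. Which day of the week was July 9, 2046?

Monday

Count forward from the earlier date (July 9, 2046) to the later (August 23, 2063):
Day-of-year of July 9, 2046: 190.
Day-of-year of August 23, 2063: 235.
2046 has 365 days, so 365 − 190 = 175 days remain in 2046.
Full years 2047–2062: 12 common + 4 leap = 12×365 + 4×366 = 5844 days.
Total: 175 + 5844 + 235 = 6254 days.
6254 mod 7 = 3, so 3 days before Thursday is Monday.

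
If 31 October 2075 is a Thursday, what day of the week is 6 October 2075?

Count forward from the earlier date (October 6, 2075) to the later (October 31, 2075):
Within October 2075: 31 − 6 = 25 days.
25 mod 7 = 4, so 4 days before Thursday is Sunday.

Sunday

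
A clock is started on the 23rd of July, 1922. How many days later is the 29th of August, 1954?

11725

Day-of-year of July 23, 1922: 204.
Day-of-year of August 29, 1954: 241.
1922 has 365 days, so 365 − 204 = 161 days remain in 1922.
Full years 1923–1953: 23 common + 8 leap = 23×365 + 8×366 = 11323 days.
Total: 161 + 11323 + 241 = 11725 days.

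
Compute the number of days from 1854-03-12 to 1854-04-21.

March 1854: 31 − 12 = 19 days remain.
April 1–21, 1854: 21 days.
Total: 19 + 21 = 40 days.

40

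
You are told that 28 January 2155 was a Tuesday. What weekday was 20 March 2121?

Thursday

Count forward from the earlier date (March 20, 2121) to the later (January 28, 2155):
From March 20, 2121 to March 20, 2154: 33 years, of which 8 contain a Feb 29 — 25×365 + 8×366 = 12053 days.
March 2154: 31 − 20 = 11 days remain.
Then 9 full months totalling 275 days.
January 1–28, 2155: 28 days.
Residual: 314 days.
Total: 12367 days.
12367 mod 7 = 5, so 5 days before Tuesday is Thursday.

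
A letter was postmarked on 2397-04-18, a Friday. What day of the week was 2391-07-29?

Count forward from the earlier date (July 29, 2391) to the later (April 18, 2397):
Day-of-year of July 29, 2391: 210.
Day-of-year of April 18, 2397: 108.
2391 has 365 days, so 365 − 210 = 155 days remain in 2391.
Full years: 2392: 366; 2393: 365; 2394: 365; 2395: 365; 2396: 366. Sum = 1827.
Total: 155 + 1827 + 108 = 2090 days.
2090 mod 7 = 4, so 4 days before Friday is Monday.

Monday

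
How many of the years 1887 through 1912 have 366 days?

6

Years divisible by 4 in [1887, 1912]: 1888, 1892, 1896, 1900, 1904, 1908, 1912.
Of these, 1900 is divisible by 100 but not 400, so not leap.
Leap years: 7 − 1 = 6.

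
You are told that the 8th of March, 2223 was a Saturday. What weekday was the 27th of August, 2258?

Friday

From March 8, 2223 to March 8, 2258: 35 years, of which 9 contain a Feb 29 — 26×365 + 9×366 = 12784 days.
March 2258: 31 − 8 = 23 days remain.
Then April (30), May (31), June (30), July (31): 30 + 31 + 30 + 31 = 122 days.
August 1–27, 2258: 27 days.
Residual: 172 days.
Total: 12956 days.
12956 mod 7 = 6, so 6 days after Saturday is Friday.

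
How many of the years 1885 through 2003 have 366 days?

28

Years divisible by 4: 1888, 1892, …, 2000 — 29 in all.
Of these, 1900 is divisible by 100 but not 400, so not leap.
2000 is divisible by 400, so still leap.
Leap years: 29 − 1 = 28.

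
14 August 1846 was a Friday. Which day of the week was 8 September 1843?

Count forward from the earlier date (September 8, 1843) to the later (August 14, 1846):
Day-of-year of September 8, 1843: 251.
Day-of-year of August 14, 1846: 226.
1843 has 365 days, so 365 − 251 = 114 days remain in 1843.
Full years: 1844: 366; 1845: 365. Sum = 731.
Total: 114 + 731 + 226 = 1071 days.
1071 is a multiple of 7, so 8 September 1843 falls on the same weekday: Friday.

Friday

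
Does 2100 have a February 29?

No

2100 is not a leap year (divisible by 100 but not 400).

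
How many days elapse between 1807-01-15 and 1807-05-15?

January 1807: 31 − 15 = 16 days remain.
Then February 1807 (28), March (31), April (30): 28 + 31 + 30 = 89 days.
May 1–15, 1807: 15 days.
Total: 16 + 89 + 15 = 120 days.

120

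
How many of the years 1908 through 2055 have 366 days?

Years divisible by 4: 1908, 1912, …, 2052 — 37 in all.
2000 is divisible by 400, so still leap.
No century exceptions apply. Count: 37.

37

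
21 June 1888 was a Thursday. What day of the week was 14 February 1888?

Tuesday

Count forward from the earlier date (February 14, 1888) to the later (June 21, 1888):
February 1888: 29 − 14 = 15 days remain (1888 is a leap year, so February has 29 days).
Then March (31), April (30), May (31): 31 + 30 + 31 = 92 days.
June 1–21, 1888: 21 days.
Total: 15 + 92 + 21 = 128 days.
128 mod 7 = 2, so 2 days before Thursday is Tuesday.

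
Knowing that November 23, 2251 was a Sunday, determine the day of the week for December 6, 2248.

Wednesday

Count forward from the earlier date (December 6, 2248) to the later (November 23, 2251):
Day-of-year of December 6, 2248: 341.
Day-of-year of November 23, 2251: 327.
2248 has 366 days, so 366 − 341 = 25 days remain in 2248.
Full years: 2249: 365; 2250: 365. Sum = 730.
Total: 25 + 730 + 327 = 1082 days.
1082 mod 7 = 4, so 4 days before Sunday is Wednesday.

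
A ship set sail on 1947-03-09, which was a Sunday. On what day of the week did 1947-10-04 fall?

Saturday

March 1947: 31 − 9 = 22 days remain.
Then April (30), May (31), June (30), July (31), August (31), September (30): 30 + 31 + 30 + 31 + 31 + 30 = 183 days.
October 1–4, 1947: 4 days.
Total: 22 + 183 + 4 = 209 days.
209 mod 7 = 6, so 6 days after Sunday is Saturday.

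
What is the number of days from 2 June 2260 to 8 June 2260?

6

Within June 2260: 8 − 2 = 6 days.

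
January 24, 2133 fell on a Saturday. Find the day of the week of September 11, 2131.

Count forward from the earlier date (September 11, 2131) to the later (January 24, 2133):
September 2131: 30 − 11 = 19 days remain.
Then 15 full months totalling 458 days.
January 1–24, 2133: 24 days.
Total: 19 + 458 + 24 = 501 days.
501 mod 7 = 4, so 4 days before Saturday is Tuesday.

Tuesday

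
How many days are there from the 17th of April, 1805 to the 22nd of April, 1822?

6214

Day-of-year of April 17, 1805: 107.
Day-of-year of April 22, 1822: 112.
1805 has 365 days, so 365 − 107 = 258 days remain in 1805.
Full years 1806–1821: 12 common + 4 leap = 12×365 + 4×366 = 5844 days.
Total: 258 + 5844 + 112 = 6214 days.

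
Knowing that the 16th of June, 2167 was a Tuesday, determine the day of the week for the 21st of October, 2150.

Count forward from the earlier date (October 21, 2150) to the later (June 16, 2167):
From October 21, 2150 to October 21, 2166: 16 years, of which 4 contain a Feb 29 — 12×365 + 4×366 = 5844 days.
October 2166: 31 − 21 = 10 days remain.
Then November (30), December (31), January (31), February 2167 (28), March (31), April (30), May (31): 30 + 31 + 31 + 28 + 31 + 30 + 31 = 212 days.
June 1–16, 2167: 16 days.
Residual: 238 days.
Total: 6082 days.
6082 mod 7 = 6, so 6 days before Tuesday is Wednesday.

Wednesday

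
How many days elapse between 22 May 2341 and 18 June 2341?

May 2341: 31 − 22 = 9 days remain.
June 1–18, 2341: 18 days.
Total: 9 + 18 = 27 days.

27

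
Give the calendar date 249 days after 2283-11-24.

2284-07-30

Count 249 days after November 24, 2283:
November 2283: 30 − 24 = 6 days remain.
Then December (31), January (31), February 2284 (29), March (31), April (30), May (31), June (30): 31 + 31 + 29 + 31 + 30 + 31 + 30 = 213 days.
July 1–30, 2284: 30 days.
Total: 6 + 213 + 30 = 249 days.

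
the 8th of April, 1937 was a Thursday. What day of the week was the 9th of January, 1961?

Day-of-year of April 8, 1937: 98.
Day-of-year of January 9, 1961: 9.
1937 has 365 days, so 365 − 98 = 267 days remain in 1937.
Full years 1938–1960: 17 common + 6 leap = 17×365 + 6×366 = 8401 days.
Total: 267 + 8401 + 9 = 8677 days.
8677 mod 7 = 4, so 4 days after Thursday is Monday.

Monday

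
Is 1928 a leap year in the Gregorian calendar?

Yes

1928 is a leap year.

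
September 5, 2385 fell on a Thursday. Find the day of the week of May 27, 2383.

Count forward from the earlier date (May 27, 2383) to the later (September 5, 2385):
May 27, 2383 → May 27, 2384: 366 days (2384 is a leap year).
May 27, 2384 → May 27, 2385: 365 days.
May 2385: 31 − 27 = 4 days remain.
Then June (30), July (31), August (31): 30 + 31 + 31 = 92 days.
September 1–5, 2385: 5 days.
Residual: 101 days.
Total: 832 days.
832 mod 7 = 6, so 6 days before Thursday is Friday.

Friday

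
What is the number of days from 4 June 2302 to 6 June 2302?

Within June 2302: 6 − 4 = 2 days.

2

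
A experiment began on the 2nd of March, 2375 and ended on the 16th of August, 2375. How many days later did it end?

March 2375: 31 − 2 = 29 days remain.
Then April (30), May (31), June (30), July (31): 30 + 31 + 30 + 31 = 122 days.
August 1–16, 2375: 16 days.
Total: 29 + 122 + 16 = 167 days.

167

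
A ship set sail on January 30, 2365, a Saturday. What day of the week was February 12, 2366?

Day-of-year of January 30, 2365: 30.
Day-of-year of February 12, 2366: 43.
2365 has 365 days, so 365 − 30 = 335 days remain in 2365.
Total: 335 + 43 = 378 days.
378 is a multiple of 7, so February 12, 2366 falls on the same weekday: Saturday.

Saturday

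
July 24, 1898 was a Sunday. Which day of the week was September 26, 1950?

Tuesday

Day-of-year of July 24, 1898: 205.
Day-of-year of September 26, 1950: 269.
1898 has 365 days, so 365 − 205 = 160 days remain in 1898.
Full years 1899–1949: 39 common + 12 leap = 39×365 + 12×366 = 18627 days.
Total: 160 + 18627 + 269 = 19056 days.
19056 mod 7 = 2, so 2 days after Sunday is Tuesday.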